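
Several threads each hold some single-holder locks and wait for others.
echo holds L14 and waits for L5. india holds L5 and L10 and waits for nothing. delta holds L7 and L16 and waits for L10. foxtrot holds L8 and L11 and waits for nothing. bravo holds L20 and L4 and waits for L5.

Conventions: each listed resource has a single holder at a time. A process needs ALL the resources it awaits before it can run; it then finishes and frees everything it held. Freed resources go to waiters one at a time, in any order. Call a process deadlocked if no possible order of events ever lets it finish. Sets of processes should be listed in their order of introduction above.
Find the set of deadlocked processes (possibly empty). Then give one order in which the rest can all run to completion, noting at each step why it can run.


Nothing here is deadlocked.
Key observation: the wait relation is loop-free; peeling off processes with no waits unwinds the whole state.
One completion order for the rest: india, echo, bravo, delta, foxtrot.
Step-by-step check:
  run india (it waits on nothing); releases L5 and L10
  run echo (all its waits — L5 — are resolved); releases L14
  run bravo (all its waits — L5 — are resolved); releases L20 and L4
  run delta (all its waits — L10 — are resolved); releases L7 and L16
  run foxtrot (it waits on nothing); releases L8 and L11


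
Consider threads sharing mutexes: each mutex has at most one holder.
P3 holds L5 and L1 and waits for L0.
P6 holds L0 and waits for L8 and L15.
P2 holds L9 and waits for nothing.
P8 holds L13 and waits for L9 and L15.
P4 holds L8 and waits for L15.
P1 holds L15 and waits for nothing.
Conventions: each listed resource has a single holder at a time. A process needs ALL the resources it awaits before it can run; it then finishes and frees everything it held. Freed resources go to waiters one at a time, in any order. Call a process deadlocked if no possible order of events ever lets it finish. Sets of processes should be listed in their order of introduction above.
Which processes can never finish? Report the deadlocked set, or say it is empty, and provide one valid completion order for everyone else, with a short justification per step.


Nothing here is deadlocked.
Key observation: every chain of waits terminates; starting from the processes that wait on nothing, all the rest unlock in turn.
One completion order for the rest: P2, P1, P8, P4, P6, P3.
Walking it through:
  run P2 (it waits on nothing); releases L9
  run P1 (it waits on nothing); releases L15
  P8: everything it awaited (L9 and L15) is free; runs, freeing L13
  P4: everything it awaited (L15) is free; runs, freeing L8
  P6: everything it awaited (L8 and L15) is free; runs, freeing L0
  P3: everything it awaited (L0) is free; runs, freeing L5 and L1


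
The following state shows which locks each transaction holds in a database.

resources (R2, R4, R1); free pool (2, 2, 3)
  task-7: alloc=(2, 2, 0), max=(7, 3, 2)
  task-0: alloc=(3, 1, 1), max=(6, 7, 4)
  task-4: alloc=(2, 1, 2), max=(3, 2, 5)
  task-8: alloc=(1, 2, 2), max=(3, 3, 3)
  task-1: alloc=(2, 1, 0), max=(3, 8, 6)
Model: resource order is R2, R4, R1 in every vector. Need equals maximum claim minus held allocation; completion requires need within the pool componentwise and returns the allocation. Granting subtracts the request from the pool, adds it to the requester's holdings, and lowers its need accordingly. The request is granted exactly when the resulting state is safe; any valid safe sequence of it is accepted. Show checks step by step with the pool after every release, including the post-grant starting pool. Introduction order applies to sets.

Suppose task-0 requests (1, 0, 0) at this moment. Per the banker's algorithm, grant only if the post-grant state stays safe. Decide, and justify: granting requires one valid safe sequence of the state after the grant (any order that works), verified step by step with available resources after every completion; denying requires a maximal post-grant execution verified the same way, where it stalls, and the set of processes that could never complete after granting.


DENY: after the grant no complete ordering would exist.
Key observation: after task-4, task-8 the pool peaks at (4, 5, 7), and each blocked process is short somewhere: task-7 on R2; task-0 on R4; task-1 on R4.
Pretend the grant happened; the run task-4, task-8 goes as far as possible. Step-by-step check:
  pool = (1, 2, 3)
  task-4 needs (1, 1, 3) <= (1, 2, 3) -> finishes; pool += (2, 1, 2) = (3, 3, 5)
  task-8 needs (2, 1, 1) <= (3, 3, 5) -> finishes; pool += (1, 2, 2) = (4, 5, 7)
  blocked: task-7 wants (5, 1, 2), pool (4, 5, 7) — not enough R2
  blocked: task-0 wants (2, 6, 3), pool (4, 5, 7) — not enough R4
  blocked: task-1 wants (1, 7, 6), pool (4, 5, 7) — not enough R4
Post-grant, the permanently blocked set is task-7, task-0 and task-1.


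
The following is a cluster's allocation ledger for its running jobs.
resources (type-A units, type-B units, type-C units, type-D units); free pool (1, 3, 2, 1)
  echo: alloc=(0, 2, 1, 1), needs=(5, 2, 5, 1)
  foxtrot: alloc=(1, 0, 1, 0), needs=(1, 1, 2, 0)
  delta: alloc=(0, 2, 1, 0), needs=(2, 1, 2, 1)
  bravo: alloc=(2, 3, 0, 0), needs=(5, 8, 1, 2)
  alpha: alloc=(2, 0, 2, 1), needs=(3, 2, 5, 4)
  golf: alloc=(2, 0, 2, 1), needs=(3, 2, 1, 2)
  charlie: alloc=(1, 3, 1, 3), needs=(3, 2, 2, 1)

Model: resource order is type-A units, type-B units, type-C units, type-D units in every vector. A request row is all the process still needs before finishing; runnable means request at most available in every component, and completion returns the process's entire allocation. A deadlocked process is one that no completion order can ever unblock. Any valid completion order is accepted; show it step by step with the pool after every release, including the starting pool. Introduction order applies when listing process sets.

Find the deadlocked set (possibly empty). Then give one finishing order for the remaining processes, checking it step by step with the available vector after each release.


Deadlocked: echo, bravo, alpha, golf and charlie.
Key observation: even finishing foxtrot, delta leaves just (2, 5, 4, 1) free — too little type-A units for any of the remaining processes.
A valid finishing order for the others: foxtrot, delta. Step-by-step check:
  pool = (1, 3, 2, 1)
  run foxtrot (needs (1, 1, 2, 0), free (1, 3, 2, 1)); after release of (1, 0, 1, 0) the pool is (2, 3, 3, 1)
  run delta (needs (2, 1, 2, 1), free (2, 3, 3, 1)); after release of (0, 2, 1, 0) the pool is (2, 5, 4, 1)
The blocked processes can never fit:
  echo cannot run: need (5, 2, 5, 1) vs free (2, 5, 4, 1) (insufficient type-A units and type-C units)
  bravo cannot run: need (5, 8, 1, 2) vs free (2, 5, 4, 1) (insufficient type-A units, type-B units and type-D units)
  alpha cannot run: need (3, 2, 5, 4) vs free (2, 5, 4, 1) (insufficient type-A units, type-C units and type-D units)
  golf cannot run: need (3, 2, 1, 2) vs free (2, 5, 4, 1) (insufficient type-A units and type-D units)
  charlie cannot run: need (3, 2, 2, 1) vs free (2, 5, 4, 1) (insufficient type-A units)


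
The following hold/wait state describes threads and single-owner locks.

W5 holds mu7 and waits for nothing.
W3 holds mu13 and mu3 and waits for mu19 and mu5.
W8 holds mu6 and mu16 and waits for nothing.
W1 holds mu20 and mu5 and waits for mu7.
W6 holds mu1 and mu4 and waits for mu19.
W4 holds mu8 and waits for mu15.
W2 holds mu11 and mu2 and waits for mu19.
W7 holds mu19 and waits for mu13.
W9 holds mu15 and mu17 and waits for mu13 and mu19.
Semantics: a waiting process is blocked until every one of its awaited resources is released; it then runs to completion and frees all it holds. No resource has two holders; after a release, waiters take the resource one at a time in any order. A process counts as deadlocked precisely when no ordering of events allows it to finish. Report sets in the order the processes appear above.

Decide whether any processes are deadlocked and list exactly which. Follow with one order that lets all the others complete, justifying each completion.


Deadlocked set: W3, W6, W4, W2, W7 and W9.
Key observation: nobody on the ring W3 -> W7 -> W3 can start until another member finishes, which never happens; W6, W4, W2 and W9 wait into the deadlock from upstream.
One completion order for the rest: W8, W5, W1.
Verifying each step:
  W8 waits on nothing -> runs at once and releases mu6 and mu16
  W5 waits on nothing -> runs at once and releases mu7
  W1 waits on mu7 — all released -> runs and releases mu20 and mu5


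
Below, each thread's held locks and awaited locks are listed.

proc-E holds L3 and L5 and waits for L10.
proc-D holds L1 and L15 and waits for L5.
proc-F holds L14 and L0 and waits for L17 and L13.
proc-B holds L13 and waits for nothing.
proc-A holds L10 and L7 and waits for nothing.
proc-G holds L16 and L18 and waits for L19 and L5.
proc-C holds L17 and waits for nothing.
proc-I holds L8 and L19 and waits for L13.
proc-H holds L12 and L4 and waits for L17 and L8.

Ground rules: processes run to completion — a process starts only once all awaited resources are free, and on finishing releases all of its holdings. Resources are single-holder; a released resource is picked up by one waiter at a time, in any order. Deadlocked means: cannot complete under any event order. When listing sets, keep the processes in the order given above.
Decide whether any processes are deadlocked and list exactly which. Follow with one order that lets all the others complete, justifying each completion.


No process is deadlocked.
Key observation: the wait graph is acyclic; completion cascades from the unblocked processes through everyone else.
A valid finishing order for the others: proc-B, proc-C, proc-I, proc-A, proc-E, proc-H, proc-F, proc-G, proc-D.
Walking it through:
  proc-B: no waits; runs immediately, freeing L13
  proc-C: no waits; runs immediately, freeing L17
  proc-I waits on L13 — all released -> runs and releases L8 and L19
  proc-A: no waits; runs immediately, freeing L10 and L7
  proc-E waits on L10 — all released -> runs and releases L3 and L5
  proc-H waits on L17 and L8 — all released -> runs and releases L12 and L4
  proc-F waits on L17 and L13 — all released -> runs and releases L14 and L0
  proc-G waits on L19 and L5 — all released -> runs and releases L16 and L18
  proc-D waits on L5 — all released -> runs and releases L1 and L15


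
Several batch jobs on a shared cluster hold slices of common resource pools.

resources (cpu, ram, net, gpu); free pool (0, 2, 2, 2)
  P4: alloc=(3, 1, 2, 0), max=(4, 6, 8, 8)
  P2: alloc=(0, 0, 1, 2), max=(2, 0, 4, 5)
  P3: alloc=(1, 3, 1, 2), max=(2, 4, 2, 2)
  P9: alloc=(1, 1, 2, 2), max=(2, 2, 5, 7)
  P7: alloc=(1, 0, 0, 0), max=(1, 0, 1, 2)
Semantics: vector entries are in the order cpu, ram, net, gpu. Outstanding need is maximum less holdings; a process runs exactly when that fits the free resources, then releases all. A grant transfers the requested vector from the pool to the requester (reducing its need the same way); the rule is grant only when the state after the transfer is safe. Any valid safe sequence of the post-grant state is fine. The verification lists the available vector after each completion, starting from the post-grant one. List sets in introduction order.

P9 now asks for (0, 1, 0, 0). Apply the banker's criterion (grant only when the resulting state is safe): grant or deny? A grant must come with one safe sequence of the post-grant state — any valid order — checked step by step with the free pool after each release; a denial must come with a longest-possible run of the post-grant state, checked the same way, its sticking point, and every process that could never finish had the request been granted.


GRANT. The post-grant state is safe; one safe sequence: P7, P3, P2, P9, P4.
Key observation: with (0, 1, 2, 2) left after the transfer, P7 can run at once — the state stays safe.
Step-by-step check of the post-grant state:
  pool = (0, 1, 2, 2)
  run P7 (needs (0, 0, 1, 2), free (0, 1, 2, 2)); after release of (1, 0, 0, 0) the pool is (1, 1, 2, 2)
  run P3 (needs (1, 1, 1, 0), free (1, 1, 2, 2)); after release of (1, 3, 1, 2) the pool is (2, 4, 3, 4)
  run P2 (needs (2, 0, 3, 3), free (2, 4, 3, 4)); after release of (0, 0, 1, 2) the pool is (2, 4, 4, 6)
  run P9 (needs (1, 0, 3, 5), free (2, 4, 4, 6)); after release of (1, 2, 2, 2) the pool is (3, 6, 6, 8)
  run P4 (needs (1, 5, 6, 8), free (3, 6, 6, 8)); after release of (3, 1, 2, 0) the pool is (6, 7, 8, 8)


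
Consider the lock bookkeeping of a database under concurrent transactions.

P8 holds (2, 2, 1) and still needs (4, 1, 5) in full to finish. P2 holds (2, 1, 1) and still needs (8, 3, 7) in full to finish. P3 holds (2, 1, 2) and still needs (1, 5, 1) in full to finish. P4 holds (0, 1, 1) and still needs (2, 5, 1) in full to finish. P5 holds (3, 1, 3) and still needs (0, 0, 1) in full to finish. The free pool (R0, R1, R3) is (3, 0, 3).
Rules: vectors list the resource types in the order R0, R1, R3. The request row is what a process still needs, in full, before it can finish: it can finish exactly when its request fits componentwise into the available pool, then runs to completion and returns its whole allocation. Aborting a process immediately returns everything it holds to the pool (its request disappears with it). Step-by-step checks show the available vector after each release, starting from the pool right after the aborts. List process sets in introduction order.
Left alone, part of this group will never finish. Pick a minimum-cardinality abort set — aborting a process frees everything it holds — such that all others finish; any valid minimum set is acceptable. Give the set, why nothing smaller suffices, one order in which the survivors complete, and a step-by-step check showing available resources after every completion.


Minimum abort set: P3.
Key observation: P4 could never have finished before the abort; with (2, 1, 2) returned by P3, it fits at step 4.
No smaller set exists: with zero aborts the deadlock remains.
Survivors finish in the order: P5, P8, P2, P4. Check, step by step (pool after the aborts first):
  pool = (5, 1, 5)
  P5 needs (0, 0, 1) <= (5, 1, 5) -> finishes; pool += (3, 1, 3) = (8, 2, 8)
  P8 needs (4, 1, 5) <= (8, 2, 8) -> finishes; pool += (2, 2, 1) = (10, 4, 9)
  P2 needs (8, 3, 7) <= (10, 4, 9) -> finishes; pool += (2, 1, 1) = (12, 5, 10)
  P4 needs (2, 5, 1) <= (12, 5, 10) -> finishes; pool += (0, 1, 1) = (12, 6, 11)


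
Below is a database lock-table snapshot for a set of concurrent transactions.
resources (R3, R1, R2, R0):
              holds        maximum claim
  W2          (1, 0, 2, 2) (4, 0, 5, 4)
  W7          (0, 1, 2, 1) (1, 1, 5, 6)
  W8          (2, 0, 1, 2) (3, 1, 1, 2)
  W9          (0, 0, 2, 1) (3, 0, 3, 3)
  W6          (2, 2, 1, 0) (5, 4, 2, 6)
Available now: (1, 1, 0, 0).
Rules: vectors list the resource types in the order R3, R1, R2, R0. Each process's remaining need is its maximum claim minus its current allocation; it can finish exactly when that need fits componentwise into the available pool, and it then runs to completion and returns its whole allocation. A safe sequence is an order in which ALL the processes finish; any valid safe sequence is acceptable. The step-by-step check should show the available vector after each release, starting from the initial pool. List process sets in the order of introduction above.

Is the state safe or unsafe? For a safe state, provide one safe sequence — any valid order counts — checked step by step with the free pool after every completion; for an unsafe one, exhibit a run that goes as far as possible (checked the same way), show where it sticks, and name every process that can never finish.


SAFE — a valid safe sequence is W8, W9, W2, W7, W6.
Key observation: at W8 the run first touches a limit — (1, 1, 0, 0) against (1, 1, 0, 0), exact on a resource it actually requests.
Walking it through:
  pool = (1, 1, 0, 0)
  run W8 (needs (1, 1, 0, 0), free (1, 1, 0, 0)); after release of (2, 0, 1, 2) the pool is (3, 1, 1, 2)
  run W9 (needs (3, 0, 1, 2), free (3, 1, 1, 2)); after release of (0, 0, 2, 1) the pool is (3, 1, 3, 3)
  run W2 (needs (3, 0, 3, 2), free (3, 1, 3, 3)); after release of (1, 0, 2, 2) the pool is (4, 1, 5, 5)
  run W7 (needs (1, 0, 3, 5), free (4, 1, 5, 5)); after release of (0, 1, 2, 1) the pool is (4, 2, 7, 6)
  run W6 (needs (3, 2, 1, 6), free (4, 2, 7, 6)); after release of (2, 2, 1, 0) the pool is (6, 4, 8, 6)


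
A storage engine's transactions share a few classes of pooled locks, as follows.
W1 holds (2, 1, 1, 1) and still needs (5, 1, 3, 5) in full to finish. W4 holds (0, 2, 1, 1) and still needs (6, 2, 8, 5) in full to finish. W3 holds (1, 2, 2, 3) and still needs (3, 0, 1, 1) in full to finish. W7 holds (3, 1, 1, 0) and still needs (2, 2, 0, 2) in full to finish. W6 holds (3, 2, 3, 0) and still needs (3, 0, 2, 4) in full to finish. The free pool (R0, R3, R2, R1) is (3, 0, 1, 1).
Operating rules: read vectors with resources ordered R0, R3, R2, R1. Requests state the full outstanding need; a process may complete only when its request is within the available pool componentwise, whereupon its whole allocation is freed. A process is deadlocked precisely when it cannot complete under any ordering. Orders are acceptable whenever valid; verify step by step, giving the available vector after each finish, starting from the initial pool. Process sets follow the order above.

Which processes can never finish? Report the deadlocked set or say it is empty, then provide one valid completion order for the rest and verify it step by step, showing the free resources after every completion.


Deadlocked: W1 and W4.
Key observation: once W3, W6, W7 finish, the pool peaks at (10, 5, 7, 4) — and every remaining process still needs more R1 than that.
One completion order for the rest: W3, W6, W7. Check, step by step:
  pool = (3, 0, 1, 1)
  W3: need (3, 0, 1, 1) fits (3, 0, 1, 1); releases (1, 2, 2, 3), pool now (4, 2, 3, 4)
  W6: need (3, 0, 2, 4) fits (4, 2, 3, 4); releases (3, 2, 3, 0), pool now (7, 4, 6, 4)
  W7: need (2, 2, 0, 2) fits (7, 4, 6, 4); releases (3, 1, 1, 0), pool now (10, 5, 7, 4)
None of the blocked processes ever fits:
  blocked: W1 wants (5, 1, 3, 5), pool (10, 5, 7, 4) — not enough R1
  blocked: W4 wants (6, 2, 8, 5), pool (10, 5, 7, 4) — not enough R2 and R1


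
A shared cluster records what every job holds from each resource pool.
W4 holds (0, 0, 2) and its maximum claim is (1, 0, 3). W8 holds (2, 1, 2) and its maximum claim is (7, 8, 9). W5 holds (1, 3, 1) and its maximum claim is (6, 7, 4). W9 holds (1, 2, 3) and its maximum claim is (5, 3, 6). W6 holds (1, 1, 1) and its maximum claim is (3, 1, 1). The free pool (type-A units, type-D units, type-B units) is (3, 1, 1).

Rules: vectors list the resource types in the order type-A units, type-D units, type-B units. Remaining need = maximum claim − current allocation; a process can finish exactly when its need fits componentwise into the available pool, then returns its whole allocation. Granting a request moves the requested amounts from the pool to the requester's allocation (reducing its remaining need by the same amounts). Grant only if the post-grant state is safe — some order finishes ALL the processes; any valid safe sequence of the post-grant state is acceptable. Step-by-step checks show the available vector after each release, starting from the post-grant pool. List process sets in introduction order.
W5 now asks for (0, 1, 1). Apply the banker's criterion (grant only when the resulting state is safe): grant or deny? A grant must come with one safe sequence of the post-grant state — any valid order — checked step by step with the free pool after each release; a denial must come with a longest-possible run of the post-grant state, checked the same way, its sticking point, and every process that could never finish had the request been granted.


GRANT — the state after the grant stays safe, e.g. via W6, W4, W9, W5, W8.
Key observation: granting shrinks the pool to (3, 0, 0), yet W6 still fits and the chain goes through.
Verifying the post-grant state step by step:
  pool = (3, 0, 0)
  run W6 (needs (2, 0, 0), free (3, 0, 0)); after release of (1, 1, 1) the pool is (4, 1, 1)
  run W4 (needs (1, 0, 1), free (4, 1, 1)); after release of (0, 0, 2) the pool is (4, 1, 3)
  run W9 (needs (4, 1, 3), free (4, 1, 3)); after release of (1, 2, 3) the pool is (5, 3, 6)
  run W5 (needs (5, 3, 2), free (5, 3, 6)); after release of (1, 4, 2) the pool is (6, 7, 8)
  run W8 (needs (5, 7, 7), free (6, 7, 8)); after release of (2, 1, 2) the pool is (8, 8, 10)


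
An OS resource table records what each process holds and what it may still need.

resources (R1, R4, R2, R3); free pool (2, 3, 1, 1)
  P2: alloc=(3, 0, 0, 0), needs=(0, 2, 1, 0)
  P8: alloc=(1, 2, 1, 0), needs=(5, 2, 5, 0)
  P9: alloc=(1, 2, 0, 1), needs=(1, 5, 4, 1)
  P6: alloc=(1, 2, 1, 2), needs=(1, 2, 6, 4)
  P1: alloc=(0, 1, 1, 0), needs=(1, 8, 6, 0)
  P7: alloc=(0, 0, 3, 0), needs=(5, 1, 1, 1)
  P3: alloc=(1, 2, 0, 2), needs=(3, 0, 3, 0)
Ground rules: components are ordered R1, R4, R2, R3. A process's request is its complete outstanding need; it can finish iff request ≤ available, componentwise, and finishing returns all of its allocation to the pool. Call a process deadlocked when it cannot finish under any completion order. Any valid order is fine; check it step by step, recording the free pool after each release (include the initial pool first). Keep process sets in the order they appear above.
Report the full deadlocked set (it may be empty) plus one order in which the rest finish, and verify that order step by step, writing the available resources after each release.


The deadlocked set is P8, P6 and P1.
Key observation: after P2, P7, P3, P9 complete, (7, 7, 4, 4) is the best the pool ever gets, yet each leftover process wants more R2.
The rest can finish in the order P2, P7, P3, P9. Check, step by step:
  pool = (2, 3, 1, 1)
  run P2 (needs (0, 2, 1, 0), free (2, 3, 1, 1)); after release of (3, 0, 0, 0) the pool is (5, 3, 1, 1)
  run P7 (needs (5, 1, 1, 1), free (5, 3, 1, 1)); after release of (0, 0, 3, 0) the pool is (5, 3, 4, 1)
  run P3 (needs (3, 0, 3, 0), free (5, 3, 4, 1)); after release of (1, 2, 0, 2) the pool is (6, 5, 4, 3)
  run P9 (needs (1, 5, 4, 1), free (6, 5, 4, 3)); after release of (1, 2, 0, 1) the pool is (7, 7, 4, 4)
None of the blocked processes ever fits:
  blocked: P8 wants (5, 2, 5, 0), pool (7, 7, 4, 4) — not enough R2
  blocked: P6 wants (1, 2, 6, 4), pool (7, 7, 4, 4) — not enough R2
  blocked: P1 wants (1, 8, 6, 0), pool (7, 7, 4, 4) — not enough R4 and R2


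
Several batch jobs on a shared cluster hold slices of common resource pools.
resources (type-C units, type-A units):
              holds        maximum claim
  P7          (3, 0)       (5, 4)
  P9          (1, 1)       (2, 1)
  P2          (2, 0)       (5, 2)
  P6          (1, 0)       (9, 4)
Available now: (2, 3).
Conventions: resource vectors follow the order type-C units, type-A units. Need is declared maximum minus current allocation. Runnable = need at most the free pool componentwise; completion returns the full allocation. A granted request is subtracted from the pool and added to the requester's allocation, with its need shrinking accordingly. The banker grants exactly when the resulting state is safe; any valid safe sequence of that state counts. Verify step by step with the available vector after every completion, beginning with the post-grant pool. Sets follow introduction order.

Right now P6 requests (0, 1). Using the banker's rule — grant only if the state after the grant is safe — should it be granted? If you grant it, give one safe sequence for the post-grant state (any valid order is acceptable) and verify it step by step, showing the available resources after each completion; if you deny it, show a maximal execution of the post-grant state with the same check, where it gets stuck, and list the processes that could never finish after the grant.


DENY. Granting would leave the state unsafe.
Key observation: after P9, P2 the pool peaks at (5, 3), and each blocked process is short somewhere: P7 on type-A units; P6 on type-C units.
After a pretend grant, a maximal execution: P9, P2 — then nothing else fits. Check, step by step:
  pool = (2, 2)
  P9: need (1, 0) fits (2, 2); releases (1, 1), pool now (3, 3)
  P2: need (3, 2) fits (3, 3); releases (2, 0), pool now (5, 3)
  P7 still needs (2, 4) but only (5, 3) is free — short on type-A units
  P6 still needs (8, 3) but only (5, 3) is free — short on type-C units
Processes that could never finish after the grant: P7 and P6.


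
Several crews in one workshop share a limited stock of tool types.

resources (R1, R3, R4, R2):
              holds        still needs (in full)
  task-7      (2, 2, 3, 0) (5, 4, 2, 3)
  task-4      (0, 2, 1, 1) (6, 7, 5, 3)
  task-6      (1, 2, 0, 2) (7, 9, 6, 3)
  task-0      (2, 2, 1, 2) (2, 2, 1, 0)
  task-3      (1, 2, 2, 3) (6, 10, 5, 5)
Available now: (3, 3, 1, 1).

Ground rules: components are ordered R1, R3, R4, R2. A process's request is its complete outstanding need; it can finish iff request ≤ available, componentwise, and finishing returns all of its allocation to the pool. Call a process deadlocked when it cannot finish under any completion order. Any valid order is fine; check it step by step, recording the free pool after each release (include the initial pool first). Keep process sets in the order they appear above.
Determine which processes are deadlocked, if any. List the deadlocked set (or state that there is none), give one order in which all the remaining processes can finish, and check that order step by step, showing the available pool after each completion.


Nothing here is deadlocked.
Key observation: no deadlock: task-0 fits now, and the freed resources carry the rest through.
One completion order for the rest: task-0, task-7, task-4, task-6, task-3. Check, step by step:
  pool = (3, 3, 1, 1)
  task-0 needs (2, 2, 1, 0) <= (3, 3, 1, 1) -> finishes; pool += (2, 2, 1, 2) = (5, 5, 2, 3)
  task-7 needs (5, 4, 2, 3) <= (5, 5, 2, 3) -> finishes; pool += (2, 2, 3, 0) = (7, 7, 5, 3)
  task-4 needs (6, 7, 5, 3) <= (7, 7, 5, 3) -> finishes; pool += (0, 2, 1, 1) = (7, 9, 6, 4)
  task-6 needs (7, 9, 6, 3) <= (7, 9, 6, 4) -> finishes; pool += (1, 2, 0, 2) = (8, 11, 6, 6)
  task-3 needs (6, 10, 5, 5) <= (8, 11, 6, 6) -> finishes; pool += (1, 2, 2, 3) = (9, 13, 8, 9)


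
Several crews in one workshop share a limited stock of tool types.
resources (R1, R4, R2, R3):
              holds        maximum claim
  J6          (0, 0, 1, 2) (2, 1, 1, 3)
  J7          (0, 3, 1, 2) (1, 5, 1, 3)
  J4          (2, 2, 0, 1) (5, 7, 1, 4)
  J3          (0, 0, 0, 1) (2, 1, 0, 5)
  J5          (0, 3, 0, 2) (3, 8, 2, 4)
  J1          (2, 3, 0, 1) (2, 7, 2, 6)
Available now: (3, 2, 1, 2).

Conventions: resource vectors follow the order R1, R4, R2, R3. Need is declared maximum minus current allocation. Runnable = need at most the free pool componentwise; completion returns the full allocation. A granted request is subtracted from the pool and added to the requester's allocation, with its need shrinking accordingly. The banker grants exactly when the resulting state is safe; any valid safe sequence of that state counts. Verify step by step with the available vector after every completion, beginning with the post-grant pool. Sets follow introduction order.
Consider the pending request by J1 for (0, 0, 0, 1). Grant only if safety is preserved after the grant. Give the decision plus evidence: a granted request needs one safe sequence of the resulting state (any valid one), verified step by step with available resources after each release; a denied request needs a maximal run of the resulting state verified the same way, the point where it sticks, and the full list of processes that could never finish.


GRANT. The post-grant state is safe; one safe sequence: J7, J4, J6, J5, J3, J1.
Key observation: with (3, 2, 1, 1) left after the transfer, J7 can run at once — the state stays safe.
Verifying the post-grant state step by step:
  pool = (3, 2, 1, 1)
  run J7 (needs (1, 2, 0, 1), free (3, 2, 1, 1)); after release of (0, 3, 1, 2) the pool is (3, 5, 2, 3)
  run J4 (needs (3, 5, 1, 3), free (3, 5, 2, 3)); after release of (2, 2, 0, 1) the pool is (5, 7, 2, 4)
  run J6 (needs (2, 1, 0, 1), free (5, 7, 2, 4)); after release of (0, 0, 1, 2) the pool is (5, 7, 3, 6)
  run J5 (needs (3, 5, 2, 2), free (5, 7, 3, 6)); after release of (0, 3, 0, 2) the pool is (5, 10, 3, 8)
  run J3 (needs (2, 1, 0, 4), free (5, 10, 3, 8)); after release of (0, 0, 0, 1) the pool is (5, 10, 3, 9)
  run J1 (needs (0, 4, 2, 4), free (5, 10, 3, 9)); after release of (2, 3, 0, 2) the pool is (7, 13, 3, 11)


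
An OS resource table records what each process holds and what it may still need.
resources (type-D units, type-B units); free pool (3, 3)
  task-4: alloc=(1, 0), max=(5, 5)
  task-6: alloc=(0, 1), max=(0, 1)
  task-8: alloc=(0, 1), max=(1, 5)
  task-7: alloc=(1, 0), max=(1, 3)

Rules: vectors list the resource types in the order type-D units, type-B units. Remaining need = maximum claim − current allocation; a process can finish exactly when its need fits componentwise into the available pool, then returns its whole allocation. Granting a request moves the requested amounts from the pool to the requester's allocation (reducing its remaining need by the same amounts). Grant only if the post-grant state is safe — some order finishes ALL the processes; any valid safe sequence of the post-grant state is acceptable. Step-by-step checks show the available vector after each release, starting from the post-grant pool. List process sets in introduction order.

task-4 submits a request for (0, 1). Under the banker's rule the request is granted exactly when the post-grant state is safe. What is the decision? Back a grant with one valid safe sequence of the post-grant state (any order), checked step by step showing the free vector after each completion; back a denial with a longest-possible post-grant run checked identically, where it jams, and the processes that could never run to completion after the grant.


DENY — the pretend-granted state is unsafe.
Key observation: type-B units is the bottleneck — with task-6, task-7 done the pool holds (4, 3), short of every remaining need.
After a pretend grant, a maximal execution: task-6, task-7 — then nothing else fits. Step-by-step check:
  pool = (3, 2)
  task-6 needs (0, 0) <= (3, 2) -> finishes; pool += (0, 1) = (3, 3)
  task-7 needs (0, 3) <= (3, 3) -> finishes; pool += (1, 0) = (4, 3)
  task-4 still needs (4, 4) but only (4, 3) is free — short on type-B units
  task-8 still needs (1, 4) but only (4, 3) is free — short on type-B units
Processes that could never finish after the grant: task-4 and task-8.


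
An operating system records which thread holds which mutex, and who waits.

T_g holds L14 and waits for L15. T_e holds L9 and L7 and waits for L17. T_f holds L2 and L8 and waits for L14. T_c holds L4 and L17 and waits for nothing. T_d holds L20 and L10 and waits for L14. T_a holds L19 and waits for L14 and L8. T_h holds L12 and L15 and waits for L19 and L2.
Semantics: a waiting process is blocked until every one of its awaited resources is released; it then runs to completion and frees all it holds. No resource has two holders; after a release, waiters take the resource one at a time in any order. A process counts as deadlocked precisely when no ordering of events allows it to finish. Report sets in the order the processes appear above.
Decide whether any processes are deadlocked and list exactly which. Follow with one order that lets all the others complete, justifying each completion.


Deadlocked: T_g, T_f, T_d, T_a and T_h.
Key observation: the knot is the closed ring of waits T_g -> T_h -> T_f -> T_g; T_a is caught in further circular waits and T_d waits into the deadlock from upstream.
One completion order for the rest: T_c, T_e.
Step-by-step check:
  T_c: no waits; runs immediately, freeing L4 and L17
  T_e waits on L17 — all released -> runs and releases L9 and L7


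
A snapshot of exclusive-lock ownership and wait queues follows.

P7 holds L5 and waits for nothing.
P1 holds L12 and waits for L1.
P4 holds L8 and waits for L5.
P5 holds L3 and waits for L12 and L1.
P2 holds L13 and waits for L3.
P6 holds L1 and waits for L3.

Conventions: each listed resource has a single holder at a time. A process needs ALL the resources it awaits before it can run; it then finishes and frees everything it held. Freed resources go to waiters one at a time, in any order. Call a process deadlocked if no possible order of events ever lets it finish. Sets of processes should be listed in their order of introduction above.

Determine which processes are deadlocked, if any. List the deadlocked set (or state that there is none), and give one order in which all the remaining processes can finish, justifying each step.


Deadlocked set: P1, P5, P2 and P6.
Key observation: the knot is the closed ring of waits P1 -> P6 -> P5 -> P1; P2 waits into the deadlock from upstream.
The rest can finish in the order P7, P4.
Step-by-step check:
  P7: no waits; runs immediately, freeing L5
  run P4 (all its waits — L5 — are resolved); releases L8


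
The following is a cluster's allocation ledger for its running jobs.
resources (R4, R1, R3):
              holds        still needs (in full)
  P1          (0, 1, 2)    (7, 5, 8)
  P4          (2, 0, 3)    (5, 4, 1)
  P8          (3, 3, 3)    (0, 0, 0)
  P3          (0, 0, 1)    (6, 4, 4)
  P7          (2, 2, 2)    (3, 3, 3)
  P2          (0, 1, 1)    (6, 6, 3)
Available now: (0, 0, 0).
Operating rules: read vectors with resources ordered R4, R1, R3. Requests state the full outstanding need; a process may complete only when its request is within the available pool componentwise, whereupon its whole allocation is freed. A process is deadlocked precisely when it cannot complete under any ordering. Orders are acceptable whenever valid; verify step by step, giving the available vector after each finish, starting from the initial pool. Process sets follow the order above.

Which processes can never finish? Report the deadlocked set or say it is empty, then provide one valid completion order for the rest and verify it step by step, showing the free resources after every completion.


Nothing here is deadlocked.
Key observation: P8 can run right away; the returned allocation unlocks the remaining processes in turn.
One completion order for the rest: P8, P7, P4, P1, P2, P3. Verifying each step:
  pool = (0, 0, 0)
  P8: need (0, 0, 0) fits (0, 0, 0); releases (3, 3, 3), pool now (3, 3, 3)
  P7: need (3, 3, 3) fits (3, 3, 3); releases (2, 2, 2), pool now (5, 5, 5)
  P4: need (5, 4, 1) fits (5, 5, 5); releases (2, 0, 3), pool now (7, 5, 8)
  P1: need (7, 5, 8) fits (7, 5, 8); releases (0, 1, 2), pool now (7, 6, 10)
  P2: need (6, 6, 3) fits (7, 6, 10); releases (0, 1, 1), pool now (7, 7, 11)
  P3: need (6, 4, 4) fits (7, 7, 11); releases (0, 0, 1), pool now (7, 7, 12)


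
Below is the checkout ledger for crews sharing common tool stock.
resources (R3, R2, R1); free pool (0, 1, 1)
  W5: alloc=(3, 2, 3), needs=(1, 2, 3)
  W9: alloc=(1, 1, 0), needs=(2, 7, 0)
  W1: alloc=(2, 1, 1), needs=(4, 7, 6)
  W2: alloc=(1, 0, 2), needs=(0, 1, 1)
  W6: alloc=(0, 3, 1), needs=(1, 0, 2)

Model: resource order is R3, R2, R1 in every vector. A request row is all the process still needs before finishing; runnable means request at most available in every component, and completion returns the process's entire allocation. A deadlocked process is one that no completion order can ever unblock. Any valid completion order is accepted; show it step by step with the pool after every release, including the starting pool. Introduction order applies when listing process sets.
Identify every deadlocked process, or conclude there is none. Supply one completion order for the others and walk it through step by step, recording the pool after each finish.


Deadlocked: W9 and W1.
Key observation: after W2, W6, W5 complete, (4, 6, 7) is the best the pool ever gets, yet each leftover process wants more R2.
A valid finishing order for the others: W2, W6, W5. Check, step by step:
  pool = (0, 1, 1)
  W2: need (0, 1, 1) fits (0, 1, 1); releases (1, 0, 2), pool now (1, 1, 3)
  W6: need (1, 0, 2) fits (1, 1, 3); releases (0, 3, 1), pool now (1, 4, 4)
  W5: need (1, 2, 3) fits (1, 4, 4); releases (3, 2, 3), pool now (4, 6, 7)
The stuck group stays short no matter what:
  W9 still needs (2, 7, 0) but only (4, 6, 7) is free — short on R2
  W1 still needs (4, 7, 6) but only (4, 6, 7) is free — short on R2


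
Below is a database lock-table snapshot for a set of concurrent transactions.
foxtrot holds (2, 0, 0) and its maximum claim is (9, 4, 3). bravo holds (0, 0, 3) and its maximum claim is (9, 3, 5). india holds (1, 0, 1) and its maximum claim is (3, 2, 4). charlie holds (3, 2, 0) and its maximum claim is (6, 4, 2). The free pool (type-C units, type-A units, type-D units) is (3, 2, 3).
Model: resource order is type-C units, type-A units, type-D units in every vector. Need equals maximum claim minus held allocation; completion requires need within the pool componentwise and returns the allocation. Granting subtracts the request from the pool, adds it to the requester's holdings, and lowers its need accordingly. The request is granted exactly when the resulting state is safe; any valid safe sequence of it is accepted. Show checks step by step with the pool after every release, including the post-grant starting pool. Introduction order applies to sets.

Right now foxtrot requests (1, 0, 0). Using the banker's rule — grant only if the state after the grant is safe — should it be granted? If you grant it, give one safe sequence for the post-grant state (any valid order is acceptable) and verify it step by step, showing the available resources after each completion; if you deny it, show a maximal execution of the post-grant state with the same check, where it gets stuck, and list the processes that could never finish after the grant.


GRANT. The post-grant state is safe; one safe sequence: india, charlie, foxtrot, bravo.
Key observation: with (2, 2, 3) left after the transfer, india can run at once — the state stays safe.
Verifying the post-grant state step by step:
  pool = (2, 2, 3)
  india: need (2, 2, 3) fits (2, 2, 3); releases (1, 0, 1), pool now (3, 2, 4)
  charlie: need (3, 2, 2) fits (3, 2, 4); releases (3, 2, 0), pool now (6, 4, 4)
  foxtrot: need (6, 4, 3) fits (6, 4, 4); releases (3, 0, 0), pool now (9, 4, 4)
  bravo: need (9, 3, 2) fits (9, 4, 4); releases (0, 0, 3), pool now (9, 4, 7)


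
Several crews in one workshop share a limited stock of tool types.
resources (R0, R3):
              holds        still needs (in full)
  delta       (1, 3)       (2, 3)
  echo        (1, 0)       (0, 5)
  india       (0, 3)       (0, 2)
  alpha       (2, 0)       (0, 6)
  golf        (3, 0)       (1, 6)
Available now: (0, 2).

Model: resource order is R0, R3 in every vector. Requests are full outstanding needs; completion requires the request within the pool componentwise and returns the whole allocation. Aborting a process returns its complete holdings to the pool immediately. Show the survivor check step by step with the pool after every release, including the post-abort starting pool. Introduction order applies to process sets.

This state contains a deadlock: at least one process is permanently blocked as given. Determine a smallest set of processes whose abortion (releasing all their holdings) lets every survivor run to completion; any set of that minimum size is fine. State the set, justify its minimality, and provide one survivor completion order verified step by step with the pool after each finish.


Minimum abort set: delta.
Key observation: golf could never have finished before the abort; with (1, 3) returned by delta, it fits at step 3.
Why nothing smaller works: aborting no one leaves the state deadlocked as given.
Survivors finish in the order: india, echo, golf, alpha. Check, step by step (pool after the aborts first):
  pool = (1, 5)
  run india (needs (0, 2), free (1, 5)); after release of (0, 3) the pool is (1, 8)
  run echo (needs (0, 5), free (1, 8)); after release of (1, 0) the pool is (2, 8)
  run golf (needs (1, 6), free (2, 8)); after release of (3, 0) the pool is (5, 8)
  run alpha (needs (0, 6), free (5, 8)); after release of (2, 0) the pool is (7, 8)
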